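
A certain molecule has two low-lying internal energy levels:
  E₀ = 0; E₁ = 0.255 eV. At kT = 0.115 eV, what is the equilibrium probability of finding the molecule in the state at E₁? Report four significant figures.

Eᵢ/kT = 0, 2.21739.
Z = Σ e^(−Eᵢ/kT) = e^(−0) + e^(−2.21739) = 1.00000 + 0.108893 = 1.10889.
P₁ = e^(−E₁/kT) / Z = 0.108893/1.10889 = 0.09820.

0.09820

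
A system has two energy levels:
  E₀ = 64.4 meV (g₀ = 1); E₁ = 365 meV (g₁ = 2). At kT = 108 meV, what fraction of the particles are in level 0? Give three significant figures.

Eᵢ/kT = 0.59630, 3.3796.
Z = Σ gᵢe^(−Eᵢ/kT) = 1·e^(−0.59630) + 2·e^(−3.3796) = 0.55085 + 0.068122 = 0.61897.
P₀ = g₀ e^(−E₀/kT) / Z = 0.55085/0.61897 = 0.890.

0.890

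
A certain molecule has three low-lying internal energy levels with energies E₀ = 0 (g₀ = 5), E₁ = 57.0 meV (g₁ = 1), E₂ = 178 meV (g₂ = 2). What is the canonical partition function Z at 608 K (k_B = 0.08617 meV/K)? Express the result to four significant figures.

Z = 5.404

k_BT = 0.08617 × 608 K = 52.3914 meV.
Eᵢ/kT = 0, 1.08796, 3.39750.
Z = Σ gᵢe^(−Eᵢ/kT) = 5·e^(−0) + 1·e^(−1.08796) + 2·e^(−3.39750) = 5.00000 + 0.336903 + 0.0669136 = 5.40382.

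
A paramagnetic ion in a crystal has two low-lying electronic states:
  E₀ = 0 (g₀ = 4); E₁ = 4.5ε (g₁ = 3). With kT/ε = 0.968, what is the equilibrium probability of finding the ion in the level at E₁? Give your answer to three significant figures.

Eᵢ/kT = 0, 4.6488.
Z = Σ gᵢe^(−Eᵢ/kT) = 4·e^(−0) + 3·e^(−4.6488) = 4.0000 + 0.028719 = 4.0287.
P₁ = g₁ e^(−E₁/kT) / Z = 0.028719/4.0287 = 0.00713.

0.00713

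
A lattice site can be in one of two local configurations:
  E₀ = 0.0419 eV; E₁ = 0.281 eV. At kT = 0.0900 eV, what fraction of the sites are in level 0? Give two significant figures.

Eᵢ/kT = 0.4656, 3.122.
Z = Σ e^(−Eᵢ/kT) = e^(−0.4656) + e^(−3.122) = 0.6278 + 0.04407 = 0.6719.
P₀ = e^(−E₀/kT) / Z = 0.6278/0.6719 = 0.93.

0.93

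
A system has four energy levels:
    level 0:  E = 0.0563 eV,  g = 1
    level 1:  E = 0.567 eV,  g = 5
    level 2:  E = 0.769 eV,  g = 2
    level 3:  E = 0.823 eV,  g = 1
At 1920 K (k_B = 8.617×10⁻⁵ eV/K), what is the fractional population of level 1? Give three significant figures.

k_BT = 8.617×10⁻⁵ × 1920 K = 0.16545 eV.
Eᵢ/kT = 0.34028, 3.4270, 4.6479, 4.9743.
Z = Σ gᵢe^(−Eᵢ/kT) = 1·e^(−0.34028) + 5·e^(−3.4270) + 2·e^(−4.6479) + 1·e^(−4.9743) = 0.71157 + 0.16242 + 0.019163 + 0.0069134 = 0.90007.
P₁ = g₁ e^(−E₁/kT) / Z = 0.16242/0.90007 = 0.180.

0.180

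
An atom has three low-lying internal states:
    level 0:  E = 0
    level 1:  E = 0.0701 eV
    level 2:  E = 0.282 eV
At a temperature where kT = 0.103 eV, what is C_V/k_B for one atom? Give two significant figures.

Eᵢ/kT = 0, 0.6806, 2.738.
Z = Σ e^(−Eᵢ/kT) = e^(−0) + e^(−0.6806) + e^(−2.738) = 1.000 + 0.5063 + 0.06470 = 1.571.
⟨E⟩ = 0.03421 eV, ⟨E²⟩ = 0.004859 eV².
C_V/k_B = (⟨E²⟩ − ⟨E⟩²)/(kT)² = (0.004859 − 0.001170)/0.01061 = 0.35.

0.35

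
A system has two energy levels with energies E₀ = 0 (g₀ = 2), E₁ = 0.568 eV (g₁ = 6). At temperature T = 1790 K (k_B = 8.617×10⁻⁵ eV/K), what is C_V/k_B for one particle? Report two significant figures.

k_BT = 8.617×10⁻⁵ × 1790 K = 0.1542 eV.
Eᵢ/kT = 0, 3.684.
Z = Σ gᵢe^(−Eᵢ/kT) = 2·e^(−0) + 6·e^(−3.684) = 2.000 + 0.1507 = 2.151.
⟨E⟩ = 0.03979 eV, ⟨E²⟩ = 0.02260 eV².
C_V/k_B = (⟨E²⟩ − ⟨E⟩²)/(kT)² = (0.02260 − 0.001583)/0.02378 = 0.88.

0.88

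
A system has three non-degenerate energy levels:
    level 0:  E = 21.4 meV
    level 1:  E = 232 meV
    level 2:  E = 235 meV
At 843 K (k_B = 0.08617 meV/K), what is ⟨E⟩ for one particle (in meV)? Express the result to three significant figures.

k_BT = 0.08617 × 843 K = 72.641 meV.
Eᵢ/kT = 0.29460, 3.1938, 3.2351.
Z = Σ e^(−Eᵢ/kT) = e^(−0.29460) + e^(−3.1938) + e^(−3.2351) = 0.74483 + 0.041016 + 0.039356 = 0.82520.
⟨E⟩ = Σ Eᵢ e^(−Eᵢ/kT) / Z = (21.4·0.74483 + 232·0.041016 + 235·0.039356) / 0.82520 = 42.1 meV.

42.1 meV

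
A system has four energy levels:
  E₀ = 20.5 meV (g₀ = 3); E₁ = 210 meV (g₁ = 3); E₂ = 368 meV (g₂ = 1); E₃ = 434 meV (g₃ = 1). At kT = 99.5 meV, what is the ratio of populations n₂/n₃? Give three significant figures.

1.94

n₂/n₃ = (g₂/g₃) exp[−(E₂−E₃)/kT] = (1/1) × exp(−(-66 meV)/(99.5 meV)) = (1/1) × exp(0.66332) = 1.94.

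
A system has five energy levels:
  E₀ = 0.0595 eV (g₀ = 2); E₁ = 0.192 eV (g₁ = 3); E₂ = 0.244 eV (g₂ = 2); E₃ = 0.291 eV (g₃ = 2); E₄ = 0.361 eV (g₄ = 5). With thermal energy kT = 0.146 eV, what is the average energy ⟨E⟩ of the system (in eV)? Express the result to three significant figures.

0.174 eV

Eᵢ/kT = 0.40753, 1.3151, 1.6712, 1.9932, 2.4726.
Z = Σ gᵢe^(−Eᵢ/kT) = 2·e^(−0.40753) + 3·e^(−1.3151) + 2·e^(−1.6712) + 2·e^(−1.9932) + 5·e^(−2.4726) = 1.3306 + 0.80534 + 0.37604 + 0.27252 + 0.42183 = 3.2063.
⟨E⟩ = Σ Eᵢ gᵢe^(−Eᵢ/kT) / Z = (0.0595·1.3306 + 0.192·0.80534 + 0.244·0.37604 + 0.291·0.27252 + 0.361·0.42183) / 3.2063 = 0.174 eV.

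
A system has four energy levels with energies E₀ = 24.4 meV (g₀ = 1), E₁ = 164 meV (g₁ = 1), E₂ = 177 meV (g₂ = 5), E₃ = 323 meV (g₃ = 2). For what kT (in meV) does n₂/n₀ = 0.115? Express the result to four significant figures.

40.45 meV

n₂/n₀ = (g₂/g₀) exp[−(E₂−E₀)/kT] = 0.115.
⇒ (E₂−E₀)/kT = ln((5/1)/0.115) = ln(43.4783) = 3.77226.
kT = 152.6 meV / 3.77226 = 40.45 meV.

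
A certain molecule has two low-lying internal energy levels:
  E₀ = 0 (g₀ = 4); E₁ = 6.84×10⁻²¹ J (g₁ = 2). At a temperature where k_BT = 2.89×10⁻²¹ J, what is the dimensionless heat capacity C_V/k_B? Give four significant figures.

Eᵢ/kT = 0, 2.36678.
Z = Σ gᵢe^(−Eᵢ/kT) = 4·e^(−0) + 2·e^(−2.36678) = 4.00000 + 0.187564 = 4.18756.
⟨E⟩ = 0.306369, ⟨E²⟩ = 2.09556.
C_V/k_B = (⟨E²⟩ − ⟨E⟩²)/(kT)² = (2.09556 − 0.0938620)/8.35210 = 0.2397.

0.2397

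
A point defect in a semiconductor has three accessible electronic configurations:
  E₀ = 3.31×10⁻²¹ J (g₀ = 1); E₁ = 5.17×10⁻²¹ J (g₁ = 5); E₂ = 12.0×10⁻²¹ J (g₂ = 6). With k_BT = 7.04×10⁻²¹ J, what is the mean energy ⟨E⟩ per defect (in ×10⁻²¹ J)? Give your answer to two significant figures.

6.7 ×10⁻²¹ J

Eᵢ/kT = 0.4702, 0.7344, 1.705.
Z = Σ gᵢe^(−Eᵢ/kT) = 1·e^(−0.4702) + 5·e^(−0.7344) + 6·e^(−1.705) = 0.6249 + 2.399 + 1.091 = 4.115.
⟨E⟩ = Σ Eᵢ gᵢe^(−Eᵢ/kT) / Z = (3.31·0.6249 + 5.17·2.399 + 12.0·1.091) / 4.115 = 6.7 ×10⁻²¹ J.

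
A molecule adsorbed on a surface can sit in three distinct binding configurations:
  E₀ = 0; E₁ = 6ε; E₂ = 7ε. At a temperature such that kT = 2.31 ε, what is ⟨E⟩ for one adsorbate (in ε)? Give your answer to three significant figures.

Eᵢ/kT = 0, 2.5974, 3.0303.
Z = Σ e^(−Eᵢ/kT) = e^(−0) + e^(−2.5974) + e^(−3.0303) = 1.0000 + 0.074467 + 0.048301 = 1.1228.
⟨E⟩ = Σ Eᵢ e^(−Eᵢ/kT) / Z = (0·1.0000 + 6·0.074467 + 7·0.048301) / 1.1228 = 0.699 ε.

0.699 ε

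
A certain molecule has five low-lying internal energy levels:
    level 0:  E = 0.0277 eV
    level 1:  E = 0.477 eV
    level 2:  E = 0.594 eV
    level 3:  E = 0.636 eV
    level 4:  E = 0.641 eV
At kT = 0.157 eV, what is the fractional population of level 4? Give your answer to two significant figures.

Eᵢ/kT = 0.1764, 3.038, 3.783, 4.051, 4.083.
Z = Σ e^(−Eᵢ/kT) = e^(−0.1764) + e^(−3.038) + e^(−3.783) + e^(−4.051) + e^(−4.083) = 0.8383 + 0.04793 + 0.02275 + 0.01740 + 0.01686 = 0.9432.
P₄ = e^(−E₄/kT) / Z = 0.01686/0.9432 = 0.018.

0.018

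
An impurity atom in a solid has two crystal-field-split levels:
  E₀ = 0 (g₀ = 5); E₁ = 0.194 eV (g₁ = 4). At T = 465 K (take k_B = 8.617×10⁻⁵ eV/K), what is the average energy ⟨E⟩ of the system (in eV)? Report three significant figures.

k_BT = 8.617×10⁻⁵ × 465 K = 0.040069 eV.
Eᵢ/kT = 0, 4.8416.
Z = Σ gᵢe^(−Eᵢ/kT) = 5·e^(−0) + 4·e^(−4.8416) = 5.0000 + 0.031578 = 5.0316.
⟨E⟩ = Σ Eᵢ gᵢe^(−Eᵢ/kT) / Z = (0·5.0000 + 0.194·0.031578) / 5.0316 = 0.00122 eV.

0.00122 eV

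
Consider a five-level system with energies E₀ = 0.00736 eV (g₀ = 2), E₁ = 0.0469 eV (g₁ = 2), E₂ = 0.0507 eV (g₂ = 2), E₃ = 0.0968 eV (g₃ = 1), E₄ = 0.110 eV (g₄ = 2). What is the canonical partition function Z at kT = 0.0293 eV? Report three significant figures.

Eᵢ/kT = 0.25119, 1.6007, 1.7304, 3.3038, 3.7543.
Z = Σ gᵢe^(−Eᵢ/kT) = 2·e^(−0.25119) + 2·e^(−1.6007) + 2·e^(−1.7304) + 1·e^(−3.3038) + 2·e^(−3.7543) = 1.5557 + 0.40351 + 0.35443 + 0.036743 + 0.046834 = 2.3972.

Z = 2.40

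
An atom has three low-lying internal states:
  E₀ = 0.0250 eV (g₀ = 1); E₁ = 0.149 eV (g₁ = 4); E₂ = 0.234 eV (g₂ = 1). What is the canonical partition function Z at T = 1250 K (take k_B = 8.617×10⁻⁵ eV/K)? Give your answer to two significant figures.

Z = 1.9

k_BT = 8.617×10⁻⁵ × 1250 K = 0.1077 eV.
Eᵢ/kT = 0.2321, 1.383, 2.173.
Z = Σ gᵢe^(−Eᵢ/kT) = 1·e^(−0.2321) + 4·e^(−1.383) + 1·e^(−2.173) = 0.7929 + 1.003 + 0.1138 = 1.910.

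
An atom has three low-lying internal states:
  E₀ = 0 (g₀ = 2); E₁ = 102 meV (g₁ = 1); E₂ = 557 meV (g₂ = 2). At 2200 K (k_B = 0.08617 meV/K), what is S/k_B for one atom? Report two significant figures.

1.2

k_BT = 0.08617 × 2200 K = 189.6 meV.
Eᵢ/kT = 0, 0.5380, 2.938.
Z = Σ gᵢe^(−Eᵢ/kT) = 2·e^(−0) + 1·e^(−0.5380) + 2·e^(−2.938) = 2.000 + 0.5839 + 0.1059 = 2.690.
⟨E⟩ = Σ EᵢPᵢ = 44.07 meV.
S/k_B = ln Z + ⟨E⟩/kT = ln(2.690) + 44.07/189.6 = 0.9895 + 0.2324 = 1.2.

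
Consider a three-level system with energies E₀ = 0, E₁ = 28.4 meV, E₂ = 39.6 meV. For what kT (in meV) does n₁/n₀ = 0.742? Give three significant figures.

95.2 meV

n₁/n₀ = exp[−(E₁−E₀)/kT] = 0.742.
⇒ (E₁−E₀)/kT = ln(1/0.742) = ln(1.3477) = 0.29840.
kT = 28.4 meV / 0.29840 = 95.2 meV.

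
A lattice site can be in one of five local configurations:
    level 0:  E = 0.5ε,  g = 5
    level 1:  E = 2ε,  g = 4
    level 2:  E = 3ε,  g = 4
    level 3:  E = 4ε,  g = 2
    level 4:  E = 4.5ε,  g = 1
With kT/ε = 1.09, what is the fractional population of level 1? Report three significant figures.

Eᵢ/kT = 0.45872, 1.8349, 2.7523, 3.6697, 4.1284.
Z = Σ gᵢe^(−Eᵢ/kT) = 5·e^(−0.45872) + 4·e^(−1.8349) + 4·e^(−2.7523) + 2·e^(−3.6697) + 1·e^(−4.1284) = 3.1605 + 0.63852 + 0.25512 + 0.050968 + 0.016109 = 4.1212.
P₁ = g₁ e^(−E₁/kT) / Z = 0.63852/4.1212 = 0.155.

0.155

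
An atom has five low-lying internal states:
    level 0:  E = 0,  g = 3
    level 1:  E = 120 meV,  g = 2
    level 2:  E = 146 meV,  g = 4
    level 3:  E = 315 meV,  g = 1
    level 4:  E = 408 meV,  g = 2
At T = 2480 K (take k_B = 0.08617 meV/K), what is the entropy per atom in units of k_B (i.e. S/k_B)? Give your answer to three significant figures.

k_BT = 0.08617 × 2480 K = 213.70 meV.
Eᵢ/kT = 0, 0.56153, 0.68320, 1.4740, 1.9092.
Z = Σ gᵢe^(−Eᵢ/kT) = 3·e^(−0) + 2·e^(−0.56153) + 4·e^(−0.68320) + 1·e^(−1.4740) + 2·e^(−1.9092) = 3.0000 + 1.1407 + 2.0200 + 0.22901 + 0.29640 = 6.6861.
⟨E⟩ = Σ EᵢPᵢ = 93.459 meV.
S/k_B = ln Z + ⟨E⟩/kT = ln(6.6861) + 93.459/213.70 = 1.9000 + 0.43734 = 2.34.

2.34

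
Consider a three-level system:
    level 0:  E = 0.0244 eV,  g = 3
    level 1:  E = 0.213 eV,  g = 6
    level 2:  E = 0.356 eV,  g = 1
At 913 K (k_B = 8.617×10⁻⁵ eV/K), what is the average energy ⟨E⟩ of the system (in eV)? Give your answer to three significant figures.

0.0547 eV

k_BT = 8.617×10⁻⁵ × 913 K = 0.078673 eV.
Eᵢ/kT = 0.31014, 2.7074, 4.5251.
Z = Σ gᵢe^(−Eᵢ/kT) = 3·e^(−0.31014) + 6·e^(−2.7074) + 1·e^(−4.5251) = 2.2000 + 0.40026 + 0.010834 = 2.6111.
⟨E⟩ = Σ Eᵢ gᵢe^(−Eᵢ/kT) / Z = (0.0244·2.2000 + 0.213·0.40026 + 0.356·0.010834) / 2.6111 = 0.0547 eV.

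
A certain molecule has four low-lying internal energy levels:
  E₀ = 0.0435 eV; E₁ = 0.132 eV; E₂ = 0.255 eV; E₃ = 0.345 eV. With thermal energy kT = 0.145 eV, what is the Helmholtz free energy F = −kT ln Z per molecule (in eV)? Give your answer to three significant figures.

-0.0496 eV

Eᵢ/kT = 0.30000, 0.91034, 1.7586, 2.3793.
Z = Σ e^(−Eᵢ/kT) = e^(−0.30000) + e^(−0.91034) + e^(−1.7586) + e^(−2.3793) = 0.74082 + 0.40239 + 0.17229 + 0.092615 = 1.4081.
F = −kT ln Z = −0.145 × ln(1.4081) = −0.145 × 0.34224 = -0.0496 eV.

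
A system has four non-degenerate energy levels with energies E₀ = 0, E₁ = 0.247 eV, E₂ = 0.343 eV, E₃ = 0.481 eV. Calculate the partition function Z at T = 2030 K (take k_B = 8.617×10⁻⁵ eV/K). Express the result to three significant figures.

k_BT = 8.617×10⁻⁵ × 2030 K = 0.17493 eV.
Eᵢ/kT = 0, 1.4120, 1.9608, 2.7497.
Z = Σ e^(−Eᵢ/kT) = e^(−0) + e^(−1.4120) + e^(−1.9608) + e^(−2.7497) = 1.0000 + 0.24366 + 0.14075 + 0.063947 = 1.4484.

Z = 1.45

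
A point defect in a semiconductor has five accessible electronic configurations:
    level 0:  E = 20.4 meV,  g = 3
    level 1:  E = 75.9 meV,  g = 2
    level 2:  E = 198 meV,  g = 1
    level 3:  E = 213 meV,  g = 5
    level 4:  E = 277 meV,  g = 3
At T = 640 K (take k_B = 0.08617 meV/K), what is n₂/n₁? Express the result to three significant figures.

k_BT = 0.08617 × 640 K = 55.149 meV.
n₂/n₁ = (g₂/g₁) exp[−(E₂−E₁)/kT] = (1/2) × exp(−(122.1 meV)/(55.149 meV)) = (1/2) × exp(-2.2140) = 0.0546.

0.0546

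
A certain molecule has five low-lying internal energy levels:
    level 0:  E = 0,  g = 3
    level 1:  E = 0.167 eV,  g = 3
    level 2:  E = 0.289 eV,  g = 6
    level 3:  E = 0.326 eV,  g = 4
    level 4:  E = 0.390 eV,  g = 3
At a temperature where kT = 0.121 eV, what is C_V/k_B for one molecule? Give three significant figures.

Eᵢ/kT = 0, 1.3802, 2.3884, 2.6942, 3.2231.
Z = Σ gᵢe^(−Eᵢ/kT) = 3·e^(−0) + 3·e^(−1.3802) + 6·e^(−2.3884) + 4·e^(−2.6942) + 3·e^(−3.2231) = 3.0000 + 0.75458 + 0.55066 + 0.27039 + 0.11949 = 4.6951.
⟨E⟩ = 0.089434 eV, ⟨E²⟩ = 0.024269 eV².
C_V/k_B = (⟨E²⟩ − ⟨E⟩²)/(kT)² = (0.024269 − 0.0079984)/0.014641 = 1.11.

1.11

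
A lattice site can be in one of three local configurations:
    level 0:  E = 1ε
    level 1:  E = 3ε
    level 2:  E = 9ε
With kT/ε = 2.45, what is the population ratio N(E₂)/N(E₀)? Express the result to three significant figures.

0.0382

n₂/n₀ = exp[−(E₂−E₀)/kT] = exp(−(8ε)/(2.45ε)) = exp(-3.2653) = 0.0382.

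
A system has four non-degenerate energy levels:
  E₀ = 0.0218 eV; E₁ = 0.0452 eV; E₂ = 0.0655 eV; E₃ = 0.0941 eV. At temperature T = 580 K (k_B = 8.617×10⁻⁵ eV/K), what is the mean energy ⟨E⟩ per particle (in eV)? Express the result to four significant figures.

k_BT = 8.617×10⁻⁵ × 580 K = 0.0499786 eV.
Eᵢ/kT = 0.436187, 0.904387, 1.31056, 1.88281.
Z = Σ e^(−Eᵢ/kT) = e^(−0.436187) + e^(−0.904387) + e^(−1.31056) + e^(−1.88281) = 0.646497 + 0.404790 + 0.269669 + 0.152162 = 1.47312.
⟨E⟩ = Σ Eᵢ e^(−Eᵢ/kT) / Z = (0.0218·0.646497 + 0.0452·0.404790 + 0.0655·0.269669 + 0.0941·0.152162) / 1.47312 = 0.04370 eV.

0.04370 eV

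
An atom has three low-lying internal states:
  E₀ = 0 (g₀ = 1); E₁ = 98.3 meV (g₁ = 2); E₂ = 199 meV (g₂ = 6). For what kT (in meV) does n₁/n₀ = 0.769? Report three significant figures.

n₁/n₀ = (g₁/g₀) exp[−(E₁−E₀)/kT] = 0.769.
⇒ (E₁−E₀)/kT = ln((2/1)/0.769) = ln(2.6008) = 0.95582.
kT = 98.3 meV / 0.95582 = 103 meV.

103 meV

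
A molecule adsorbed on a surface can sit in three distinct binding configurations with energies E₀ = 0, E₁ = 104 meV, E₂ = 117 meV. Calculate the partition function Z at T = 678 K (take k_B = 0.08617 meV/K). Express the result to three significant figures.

k_BT = 0.08617 × 678 K = 58.423 meV.
Eᵢ/kT = 0, 1.7801, 2.0026.
Z = Σ e^(−Eᵢ/kT) = e^(−0) + e^(−1.7801) + e^(−2.0026) = 1.0000 + 0.16862 + 0.13498 = 1.3036.

Z = 1.30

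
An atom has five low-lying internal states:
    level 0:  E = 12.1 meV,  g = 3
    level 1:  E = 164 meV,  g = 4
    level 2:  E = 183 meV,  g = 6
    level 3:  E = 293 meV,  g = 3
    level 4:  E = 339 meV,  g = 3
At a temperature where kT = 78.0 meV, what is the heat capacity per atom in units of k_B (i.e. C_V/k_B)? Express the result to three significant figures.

1.17

Eᵢ/kT = 0.15513, 2.1026, 2.3462, 3.7564, 4.3462.
Z = Σ gᵢe^(−Eᵢ/kT) = 3·e^(−0.15513) + 4·e^(−2.1026) + 6·e^(−2.3462) + 3·e^(−3.7564) + 3·e^(−4.3462) = 2.5689 + 0.48855 + 0.57439 + 0.070103 + 0.038868 = 3.7408.
⟨E⟩ = 66.840 meV, ⟨E²⟩ = 11558 meV².
C_V/k_B = (⟨E²⟩ − ⟨E⟩²)/(kT)² = (11558 − 4467.6)/6084.0 = 1.17.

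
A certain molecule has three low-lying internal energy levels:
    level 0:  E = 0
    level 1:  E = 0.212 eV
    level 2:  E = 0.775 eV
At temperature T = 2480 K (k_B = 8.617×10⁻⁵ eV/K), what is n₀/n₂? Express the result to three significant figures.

37.6

k_BT = 8.617×10⁻⁵ × 2480 K = 0.21370 eV.
n₀/n₂ = exp[−(E₀−E₂)/kT] = exp(−(-0.775 eV)/(0.21370 eV)) = exp(3.6266) = 37.6.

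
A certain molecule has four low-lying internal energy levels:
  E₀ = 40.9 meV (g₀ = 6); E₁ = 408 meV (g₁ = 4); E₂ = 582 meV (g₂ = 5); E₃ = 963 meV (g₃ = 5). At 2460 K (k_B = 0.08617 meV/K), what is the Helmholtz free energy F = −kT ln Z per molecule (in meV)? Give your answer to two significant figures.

k_BT = 0.08617 × 2460 K = 212.0 meV.
Eᵢ/kT = 0.1929, 1.925, 2.745, 4.542.
Z = Σ gᵢe^(−Eᵢ/kT) = 6·e^(−0.1929) + 4·e^(−1.925) + 5·e^(−2.745) + 5·e^(−4.542) = 4.947 + 0.5835 + 0.3212 + 0.05326 = 5.905.
F = −kT ln Z = −212.0 × ln(5.905) = −212.0 × 1.776 = -380 meV.

-380 meV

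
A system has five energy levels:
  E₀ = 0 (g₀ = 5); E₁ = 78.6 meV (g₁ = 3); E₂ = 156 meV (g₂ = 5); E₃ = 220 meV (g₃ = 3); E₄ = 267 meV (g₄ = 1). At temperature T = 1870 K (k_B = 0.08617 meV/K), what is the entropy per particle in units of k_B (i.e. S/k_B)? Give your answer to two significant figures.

k_BT = 0.08617 × 1870 K = 161.1 meV.
Eᵢ/kT = 0, 0.4879, 0.9683, 1.366, 1.657.
Z = Σ gᵢe^(−Eᵢ/kT) = 5·e^(−0) + 3·e^(−0.4879) + 5·e^(−0.9683) + 3·e^(−1.366) + 1·e^(−1.657) = 5.000 + 1.842 + 1.899 + 0.7654 + 0.1907 = 9.697.
⟨E⟩ = Σ EᵢPᵢ = 68.10 meV.
S/k_B = ln Z + ⟨E⟩/kT = ln(9.697) + 68.10/161.1 = 2.272 + 0.4227 = 2.7.

2.7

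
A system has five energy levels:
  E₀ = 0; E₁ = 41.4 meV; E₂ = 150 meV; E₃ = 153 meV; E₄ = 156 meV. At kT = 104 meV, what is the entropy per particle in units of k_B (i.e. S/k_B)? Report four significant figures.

1.402

Eᵢ/kT = 0, 0.398077, 1.44231, 1.47115, 1.50000.
Z = Σ e^(−Eᵢ/kT) = e^(−0) + e^(−0.398077) + e^(−1.44231) + e^(−1.47115) + e^(−1.50000) = 1.00000 + 0.671610 + 0.236381 + 0.229661 + 0.223130 = 2.36078.
⟨E⟩ = Σ EᵢPᵢ = 56.4255 meV.
S/k_B = ln Z + ⟨E⟩/kT = ln(2.36078) + 56.4255/104 = 0.858992 + 0.542553 = 1.402.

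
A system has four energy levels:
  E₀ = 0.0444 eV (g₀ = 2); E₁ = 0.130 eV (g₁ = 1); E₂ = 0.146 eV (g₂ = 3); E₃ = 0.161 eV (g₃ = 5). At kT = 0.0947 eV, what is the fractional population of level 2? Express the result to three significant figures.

Eᵢ/kT = 0.46885, 1.3728, 1.5417, 1.7001.
Z = Σ gᵢe^(−Eᵢ/kT) = 2·e^(−0.46885) + 1·e^(−1.3728) + 3·e^(−1.5417) + 5·e^(−1.7001) = 1.2514 + 0.25340 + 0.64205 + 0.91333 = 3.0602.
P₂ = g₂ e^(−E₂/kT) / Z = 0.64205/3.0602 = 0.210.

0.210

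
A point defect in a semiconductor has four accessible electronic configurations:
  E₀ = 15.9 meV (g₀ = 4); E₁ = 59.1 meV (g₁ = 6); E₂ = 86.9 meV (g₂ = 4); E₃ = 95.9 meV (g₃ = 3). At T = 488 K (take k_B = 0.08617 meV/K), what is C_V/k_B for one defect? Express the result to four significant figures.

k_BT = 0.08617 × 488 K = 42.0510 meV.
Eᵢ/kT = 0.378112, 1.40544, 2.06654, 2.28056.
Z = Σ gᵢe^(−Eᵢ/kT) = 4·e^(−0.378112) + 6·e^(−1.40544) + 4·e^(−2.06654) + 3·e^(−2.28056) = 2.74062 + 1.47155 + 0.506493 + 0.306681 = 5.02534.
⟨E⟩ = 40.5882 meV, ⟨E²⟩ = 2483.02 meV².
C_V/k_B = (⟨E²⟩ − ⟨E⟩²)/(kT)² = (2483.02 − 1647.40)/1768.29 = 0.4726.

0.4726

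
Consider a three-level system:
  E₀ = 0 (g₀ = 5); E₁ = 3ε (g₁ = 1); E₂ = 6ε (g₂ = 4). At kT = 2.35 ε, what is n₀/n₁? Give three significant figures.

n₀/n₁ = (g₀/g₁) exp[−(E₀−E₁)/kT] = (5/1) × exp(−(-3ε)/(2.35ε)) = (5/1) × exp(1.2766) = 17.9.

17.9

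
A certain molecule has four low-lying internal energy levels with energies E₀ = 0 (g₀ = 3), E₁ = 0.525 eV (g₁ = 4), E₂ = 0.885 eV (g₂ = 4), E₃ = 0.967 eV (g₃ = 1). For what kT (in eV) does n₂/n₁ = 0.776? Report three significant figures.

n₂/n₁ = (g₂/g₁) exp[−(E₂−E₁)/kT] = 0.776.
⇒ (E₂−E₁)/kT = ln((4/4)/0.776) = ln(1.2887) = 0.25363.
kT = 0.360 eV / 0.25363 = 1.42 eV.

1.42 eV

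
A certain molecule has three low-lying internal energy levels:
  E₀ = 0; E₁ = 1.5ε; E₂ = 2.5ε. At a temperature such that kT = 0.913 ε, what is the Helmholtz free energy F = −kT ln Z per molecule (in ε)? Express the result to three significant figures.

Eᵢ/kT = 0, 1.6429, 2.7382.
Z = Σ e^(−Eᵢ/kT) = e^(−0) + e^(−1.6429) + e^(−2.7382) = 1.0000 + 0.19342 + 0.064687 = 1.2581.
F = −kT ln Z = −0.913 × ln(1.2581) = −0.913 × 0.22960 = -0.210 ε.

-0.210 ε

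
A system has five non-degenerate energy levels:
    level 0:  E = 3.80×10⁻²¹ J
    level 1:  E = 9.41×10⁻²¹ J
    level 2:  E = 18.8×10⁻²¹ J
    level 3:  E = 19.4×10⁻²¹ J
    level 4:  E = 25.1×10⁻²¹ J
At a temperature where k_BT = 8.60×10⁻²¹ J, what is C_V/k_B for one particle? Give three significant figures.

0.580

Eᵢ/kT = 0.44186, 1.0942, 2.1860, 2.2558, 2.9186.
Z = Σ e^(−Eᵢ/kT) = e^(−0.44186) + e^(−1.0942) + e^(−2.1860) + e^(−2.2558) + e^(−2.9186) = 0.64284 + 0.33481 + 0.11237 + 0.10479 + 0.054009 = 1.2488.
⟨E⟩ = 8.8841, ⟨E²⟩ = 121.81.
C_V/k_B = (⟨E²⟩ − ⟨E⟩²)/(kT)² = (121.81 − 78.927)/73.960 = 0.580.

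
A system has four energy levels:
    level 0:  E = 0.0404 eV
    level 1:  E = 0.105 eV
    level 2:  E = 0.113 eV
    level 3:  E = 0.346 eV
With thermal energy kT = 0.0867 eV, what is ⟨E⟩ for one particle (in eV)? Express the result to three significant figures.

Eᵢ/kT = 0.46597, 1.2111, 1.3033, 3.9908.
Z = Σ e^(−Eᵢ/kT) = e^(−0.46597) + e^(−1.2111) + e^(−1.3033) + e^(−3.9908) = 0.62753 + 0.29787 + 0.27163 + 0.018485 = 1.2155.
⟨E⟩ = Σ Eᵢ e^(−Eᵢ/kT) / Z = (0.0404·0.62753 + 0.105·0.29787 + 0.113·0.27163 + 0.346·0.018485) / 1.2155 = 0.0771 eV.

0.0771 eV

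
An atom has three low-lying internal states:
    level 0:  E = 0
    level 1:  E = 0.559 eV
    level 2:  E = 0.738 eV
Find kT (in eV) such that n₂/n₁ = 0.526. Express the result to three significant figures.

0.279 eV

n₂/n₁ = exp[−(E₂−E₁)/kT] = 0.526.
⇒ (E₂−E₁)/kT = ln(1/0.526) = ln(1.9011) = 0.64243.
kT = 0.179 eV / 0.64243 = 0.279 eV.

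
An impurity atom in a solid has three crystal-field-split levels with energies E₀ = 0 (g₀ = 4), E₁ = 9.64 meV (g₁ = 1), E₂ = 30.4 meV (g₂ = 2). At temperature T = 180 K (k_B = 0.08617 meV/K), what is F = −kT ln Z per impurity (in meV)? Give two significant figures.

k_BT = 0.08617 × 180 K = 15.51 meV.
Eᵢ/kT = 0, 0.6215, 1.960.
Z = Σ gᵢe^(−Eᵢ/kT) = 4·e^(−0) + 1·e^(−0.6215) + 2·e^(−1.960) = 4.000 + 0.5371 + 0.2817 = 4.819.
F = −kT ln Z = −15.51 × ln(4.819) = −15.51 × 1.573 = -24 meV.

-24 meV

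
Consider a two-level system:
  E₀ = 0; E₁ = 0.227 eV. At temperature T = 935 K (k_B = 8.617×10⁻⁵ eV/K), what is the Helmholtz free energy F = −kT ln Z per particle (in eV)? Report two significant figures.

-0.0047 eV

k_BT = 8.617×10⁻⁵ × 935 K = 0.08057 eV.
Eᵢ/kT = 0, 2.817.
Z = Σ e^(−Eᵢ/kT) = e^(−0) + e^(−2.817) = 1.000 + 0.05979 = 1.060.
F = −kT ln Z = −0.08057 × ln(1.060) = −0.08057 × 0.05827 = -0.0047 eV.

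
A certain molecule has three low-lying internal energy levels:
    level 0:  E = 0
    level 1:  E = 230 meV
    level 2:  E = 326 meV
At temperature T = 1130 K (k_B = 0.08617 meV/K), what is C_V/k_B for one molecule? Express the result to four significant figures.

k_BT = 0.08617 × 1130 K = 97.3721 meV.
Eᵢ/kT = 0, 2.36207, 3.34798.
Z = Σ e^(−Eᵢ/kT) = e^(−0) + e^(−2.36207) + e^(−3.34798) = 1.00000 + 0.0942250 + 0.0351553 = 1.12938.
⟨E⟩ = 29.3368 meV, ⟨E²⟩ = 7721.64 meV².
C_V/k_B = (⟨E²⟩ − ⟨E⟩²)/(kT)² = (7721.64 − 860.648)/9481.33 = 0.7236.

0.7236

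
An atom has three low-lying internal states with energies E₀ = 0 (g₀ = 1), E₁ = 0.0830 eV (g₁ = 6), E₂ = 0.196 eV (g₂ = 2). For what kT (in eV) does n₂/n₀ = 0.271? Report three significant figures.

0.0981 eV

n₂/n₀ = (g₂/g₀) exp[−(E₂−E₀)/kT] = 0.271.
⇒ (E₂−E₀)/kT = ln((2/1)/0.271) = ln(7.3801) = 1.9988.
kT = 0.196 eV / 1.9988 = 0.0981 eV.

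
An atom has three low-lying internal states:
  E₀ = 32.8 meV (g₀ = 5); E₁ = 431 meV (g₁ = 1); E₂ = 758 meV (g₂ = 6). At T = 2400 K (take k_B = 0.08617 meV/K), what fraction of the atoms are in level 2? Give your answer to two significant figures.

0.034

k_BT = 0.08617 × 2400 K = 206.8 meV.
Eᵢ/kT = 0.1586, 2.084, 3.665.
Z = Σ gᵢe^(−Eᵢ/kT) = 5·e^(−0.1586) + 1·e^(−2.084) + 6·e^(−3.665) = 4.267 + 0.1244 + 0.1536 = 4.545.
P₂ = g₂ e^(−E₂/kT) / Z = 0.1536/4.545 = 0.034.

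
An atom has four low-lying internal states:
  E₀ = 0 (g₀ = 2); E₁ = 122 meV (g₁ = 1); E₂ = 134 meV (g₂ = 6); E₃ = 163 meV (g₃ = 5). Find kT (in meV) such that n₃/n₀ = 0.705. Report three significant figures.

129 meV

n₃/n₀ = (g₃/g₀) exp[−(E₃−E₀)/kT] = 0.705.
⇒ (E₃−E₀)/kT = ln((5/2)/0.705) = ln(3.5461) = 1.2658.
kT = 163 meV / 1.2658 = 129 meV.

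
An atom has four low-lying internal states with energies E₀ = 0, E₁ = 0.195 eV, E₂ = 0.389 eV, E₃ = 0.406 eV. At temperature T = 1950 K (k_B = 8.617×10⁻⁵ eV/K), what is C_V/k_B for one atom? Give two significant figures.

k_BT = 8.617×10⁻⁵ × 1950 K = 0.1680 eV.
Eᵢ/kT = 0, 1.161, 2.315, 2.417.
Z = Σ e^(−Eᵢ/kT) = e^(−0) + e^(−1.161) + e^(−2.315) + e^(−2.417) = 1.000 + 0.3132 + 0.09877 + 0.08919 = 1.501.
⟨E⟩ = 0.09041 eV, ⟨E²⟩ = 0.02769 eV².
C_V/k_B = (⟨E²⟩ − ⟨E⟩²)/(kT)² = (0.02769 − 0.008174)/0.02822 = 0.69.

0.69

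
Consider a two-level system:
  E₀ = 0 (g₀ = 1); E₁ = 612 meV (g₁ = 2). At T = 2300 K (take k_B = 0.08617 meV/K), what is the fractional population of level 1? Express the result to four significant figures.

k_BT = 0.08617 × 2300 K = 198.191 meV.
Eᵢ/kT = 0, 3.08793.
Z = Σ gᵢe^(−Eᵢ/kT) = 1·e^(−0) + 2·e^(−3.08793) = 1.00000 + 0.0911925 = 1.09119.
P₁ = g₁ e^(−E₁/kT) / Z = 0.0911925/1.09119 = 0.08357.

0.08357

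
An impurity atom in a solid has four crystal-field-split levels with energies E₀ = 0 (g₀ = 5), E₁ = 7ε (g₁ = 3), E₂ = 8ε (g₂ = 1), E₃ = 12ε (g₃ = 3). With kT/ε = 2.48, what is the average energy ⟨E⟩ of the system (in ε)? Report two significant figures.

0.35 ε

Eᵢ/kT = 0, 2.823, 3.226, 4.839.
Z = Σ gᵢe^(−Eᵢ/kT) = 5·e^(−0) + 3·e^(−2.823) + 1·e^(−3.226) + 3·e^(−4.839) = 5.000 + 0.1783 + 0.03972 + 0.02374 = 5.242.
⟨E⟩ = Σ Eᵢ gᵢe^(−Eᵢ/kT) / Z = (0·5.000 + 7·0.1783 + 8·0.03972 + 12·0.02374) / 5.242 = 0.35 ε.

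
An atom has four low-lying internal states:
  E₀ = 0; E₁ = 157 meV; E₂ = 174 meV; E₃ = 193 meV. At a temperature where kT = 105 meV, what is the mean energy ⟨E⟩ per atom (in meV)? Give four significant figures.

62.95 meV

Eᵢ/kT = 0, 1.49524, 1.65714, 1.83810.
Z = Σ e^(−Eᵢ/kT) = e^(−0) + e^(−1.49524) + e^(−1.65714) + e^(−1.83810) = 1.00000 + 0.224195 + 0.190684 + 0.159119 = 1.57400.
⟨E⟩ = Σ Eᵢ e^(−Eᵢ/kT) / Z = (0·1.00000 + 157·0.224195 + 174·0.190684 + 193·0.159119) / 1.57400 = 62.95 meV.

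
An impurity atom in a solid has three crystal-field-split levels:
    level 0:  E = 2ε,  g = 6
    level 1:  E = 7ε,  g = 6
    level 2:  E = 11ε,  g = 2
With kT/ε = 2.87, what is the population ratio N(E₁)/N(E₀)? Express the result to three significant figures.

0.175

n₁/n₀ = (g₁/g₀) exp[−(E₁−E₀)/kT] = (6/6) × exp(−(5ε)/(2.87ε)) = (6/6) × exp(-1.7422) = 0.175.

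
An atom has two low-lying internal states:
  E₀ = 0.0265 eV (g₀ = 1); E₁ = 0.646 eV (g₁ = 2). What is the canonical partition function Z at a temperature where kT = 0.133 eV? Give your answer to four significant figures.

Eᵢ/kT = 0.199248, 4.85714.
Z = Σ gᵢe^(−Eᵢ/kT) = 1·e^(−0.199248) + 2·e^(−4.85714) = 0.819347 + 0.0155454 = 0.834892.

Z = 0.8349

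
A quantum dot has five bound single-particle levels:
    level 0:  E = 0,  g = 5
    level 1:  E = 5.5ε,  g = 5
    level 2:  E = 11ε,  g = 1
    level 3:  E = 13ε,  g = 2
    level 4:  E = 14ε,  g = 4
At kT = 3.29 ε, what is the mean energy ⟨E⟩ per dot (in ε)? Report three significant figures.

Eᵢ/kT = 0, 1.6717, 3.3435, 3.9514, 4.2553.
Z = Σ gᵢe^(−Eᵢ/kT) = 5·e^(−0) + 5·e^(−1.6717) + 1·e^(−3.3435) + 2·e^(−3.9514) + 4·e^(−4.2553) = 5.0000 + 0.93964 + 0.035313 + 0.038456 + 0.056755 = 6.0702.
⟨E⟩ = Σ Eᵢ gᵢe^(−Eᵢ/kT) / Z = (0·5.0000 + 5.5·0.93964 + 11·0.035313 + 13·0.038456 + 14·0.056755) / 6.0702 = 1.13 ε.

1.13 ε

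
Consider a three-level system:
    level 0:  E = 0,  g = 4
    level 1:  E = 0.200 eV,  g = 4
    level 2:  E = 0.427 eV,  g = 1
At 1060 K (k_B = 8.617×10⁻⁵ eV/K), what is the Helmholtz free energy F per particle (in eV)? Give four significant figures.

-0.1365 eV

k_BT = 8.617×10⁻⁵ × 1060 K = 0.0913402 eV.
Eᵢ/kT = 0, 2.18962, 4.67483.
Z = Σ gᵢe^(−Eᵢ/kT) = 4·e^(−0) + 4·e^(−2.18962) + 1·e^(−4.67483) = 4.00000 + 0.447837 + 0.00932711 = 4.45716.
F = −kT ln Z = −0.0913402 × ln(4.45716) = −0.0913402 × 1.49451 = -0.1365 eV.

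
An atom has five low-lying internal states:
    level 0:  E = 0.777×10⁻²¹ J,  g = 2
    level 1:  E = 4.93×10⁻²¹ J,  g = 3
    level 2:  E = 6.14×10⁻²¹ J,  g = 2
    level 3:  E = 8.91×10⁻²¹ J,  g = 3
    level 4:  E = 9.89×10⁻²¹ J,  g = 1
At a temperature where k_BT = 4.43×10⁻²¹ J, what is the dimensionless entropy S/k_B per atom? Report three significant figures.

2.15

Eᵢ/kT = 0.17540, 1.1129, 1.3860, 2.0113, 2.2325.
Z = Σ gᵢe^(−Eᵢ/kT) = 2·e^(−0.17540) + 3·e^(−1.1129) + 2·e^(−1.3860) + 3·e^(−2.0113) + 1·e^(−2.2325) = 1.6782 + 0.98581 + 0.50015 + 0.40144 + 0.10726 = 3.6729.
⟨E⟩ = Σ EᵢPᵢ = 3.7770 ×10⁻²¹ J.
S/k_B = ln Z + ⟨E⟩/kT = ln(3.6729) + 3.7770/4.43 = 1.3010 + 0.85260 = 2.15.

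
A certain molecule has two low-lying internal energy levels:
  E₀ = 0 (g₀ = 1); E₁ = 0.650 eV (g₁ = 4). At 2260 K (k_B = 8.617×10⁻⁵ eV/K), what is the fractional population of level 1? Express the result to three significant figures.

0.124

k_BT = 8.617×10⁻⁵ × 2260 K = 0.19474 eV.
Eᵢ/kT = 0, 3.3378.
Z = Σ gᵢe^(−Eᵢ/kT) = 1·e^(−0) + 4·e^(−3.3378) = 1.0000 + 0.14206 = 1.1421.
P₁ = g₁ e^(−E₁/kT) / Z = 0.14206/1.1421 = 0.124.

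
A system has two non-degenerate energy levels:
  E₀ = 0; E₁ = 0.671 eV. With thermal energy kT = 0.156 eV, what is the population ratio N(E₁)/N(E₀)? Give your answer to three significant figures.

n₁/n₀ = exp[−(E₁−E₀)/kT] = exp(−(0.671 eV)/(0.156 eV)) = exp(-4.3013) = 0.0136.

0.0136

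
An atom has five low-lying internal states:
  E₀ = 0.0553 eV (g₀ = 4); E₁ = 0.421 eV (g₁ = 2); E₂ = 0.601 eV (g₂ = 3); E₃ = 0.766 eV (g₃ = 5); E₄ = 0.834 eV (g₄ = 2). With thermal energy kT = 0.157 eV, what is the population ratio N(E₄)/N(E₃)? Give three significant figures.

n₄/n₃ = (g₄/g₃) exp[−(E₄−E₃)/kT] = (2/5) × exp(−(0.068 eV)/(0.157 eV)) = (2/5) × exp(-0.43312) = 0.259.

0.259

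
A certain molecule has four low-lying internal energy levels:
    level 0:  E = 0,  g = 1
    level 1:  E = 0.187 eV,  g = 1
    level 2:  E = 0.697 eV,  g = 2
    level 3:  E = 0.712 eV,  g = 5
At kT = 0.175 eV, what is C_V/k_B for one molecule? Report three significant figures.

Eᵢ/kT = 0, 1.0686, 3.9829, 4.0686.
Z = Σ gᵢe^(−Eᵢ/kT) = 1·e^(−0) + 1·e^(−1.0686) + 2·e^(−3.9829) + 5·e^(−4.0686) = 1.0000 + 0.34349 + 0.037263 + 0.085507 = 1.4663.
⟨E⟩ = 0.10304 eV, ⟨E²⟩ = 0.050100 eV².
C_V/k_B = (⟨E²⟩ − ⟨E⟩²)/(kT)² = (0.050100 − 0.010617)/0.030625 = 1.29.

1.29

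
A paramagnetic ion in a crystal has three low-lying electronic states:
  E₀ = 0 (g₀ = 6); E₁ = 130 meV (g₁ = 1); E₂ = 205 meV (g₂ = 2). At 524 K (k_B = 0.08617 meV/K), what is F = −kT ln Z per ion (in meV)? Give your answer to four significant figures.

-81.48 meV

k_BT = 0.08617 × 524 K = 45.1531 meV.
Eᵢ/kT = 0, 2.87909, 4.54011.
Z = Σ gᵢe^(−Eᵢ/kT) = 6·e^(−0) + 1·e^(−2.87909) + 2·e^(−4.54011) = 6.00000 + 0.0561859 + 0.0213445 = 6.07753.
F = −kT ln Z = −45.1531 × ln(6.07753) = −45.1531 × 1.80460 = -81.48 meV.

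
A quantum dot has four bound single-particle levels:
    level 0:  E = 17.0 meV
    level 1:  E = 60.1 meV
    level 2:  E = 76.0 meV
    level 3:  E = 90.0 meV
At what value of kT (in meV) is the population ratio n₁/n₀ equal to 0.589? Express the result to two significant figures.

n₁/n₀ = exp[−(E₁−E₀)/kT] = 0.589.
⇒ (E₁−E₀)/kT = ln(1/0.589) = ln(1.698) = 0.5295.
kT = 43.1 meV / 0.5295 = 81 meV.

81 meV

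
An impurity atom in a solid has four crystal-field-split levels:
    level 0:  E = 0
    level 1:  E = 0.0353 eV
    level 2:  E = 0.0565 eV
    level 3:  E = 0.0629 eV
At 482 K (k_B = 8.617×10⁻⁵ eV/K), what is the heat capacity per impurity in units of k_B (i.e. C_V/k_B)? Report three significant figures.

0.375

k_BT = 8.617×10⁻⁵ × 482 K = 0.041534 eV.
Eᵢ/kT = 0, 0.84991, 1.3603, 1.5144.
Z = Σ e^(−Eᵢ/kT) = e^(−0) + e^(−0.84991) + e^(−1.3603) + e^(−1.5144) = 1.0000 + 0.42745 + 0.25658 + 0.21994 = 1.9040.
⟨E⟩ = 0.022805 eV, ⟨E²⟩ = 0.0011670 eV².
C_V/k_B = (⟨E²⟩ − ⟨E⟩²)/(kT)² = (0.0011670 − 0.00052007)/0.0017251 = 0.375.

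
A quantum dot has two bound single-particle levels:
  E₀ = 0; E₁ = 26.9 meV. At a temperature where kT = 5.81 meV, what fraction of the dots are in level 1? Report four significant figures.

0.009661

Eᵢ/kT = 0, 4.62995.
Z = Σ e^(−Eᵢ/kT) = e^(−0) + e^(−4.62995) = 1.00000 + 0.00975525 = 1.00976.
P₁ = e^(−E₁/kT) / Z = 0.00975525/1.00976 = 0.009661.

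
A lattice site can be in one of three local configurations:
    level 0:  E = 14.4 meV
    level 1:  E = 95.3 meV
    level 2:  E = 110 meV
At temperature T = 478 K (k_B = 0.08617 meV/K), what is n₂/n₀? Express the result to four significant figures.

0.09818

k_BT = 0.08617 × 478 K = 41.1893 meV.
n₂/n₀ = exp[−(E₂−E₀)/kT] = exp(−(95.6 meV)/(41.1893 meV)) = exp(-2.32099) = 0.09818.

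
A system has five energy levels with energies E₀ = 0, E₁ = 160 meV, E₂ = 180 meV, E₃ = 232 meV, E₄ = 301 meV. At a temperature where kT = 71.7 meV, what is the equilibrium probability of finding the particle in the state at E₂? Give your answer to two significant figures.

Eᵢ/kT = 0, 2.232, 2.510, 3.236, 4.198.
Z = Σ e^(−Eᵢ/kT) = e^(−0) + e^(−2.232) + e^(−2.510) + e^(−3.236) + e^(−4.198) = 1.000 + 0.1073 + 0.08127 + 0.03932 + 0.01503 = 1.243.
P₂ = e^(−E₂/kT) / Z = 0.08127/1.243 = 0.065.

0.065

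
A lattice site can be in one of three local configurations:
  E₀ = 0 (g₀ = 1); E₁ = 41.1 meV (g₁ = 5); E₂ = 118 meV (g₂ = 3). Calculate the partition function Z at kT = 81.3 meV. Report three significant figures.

Z = 4.72

Eᵢ/kT = 0, 0.50554, 1.4514.
Z = Σ gᵢe^(−Eᵢ/kT) = 1·e^(−0) + 5·e^(−0.50554) + 3·e^(−1.4514) = 1.0000 + 3.0159 + 0.70273 = 4.7186.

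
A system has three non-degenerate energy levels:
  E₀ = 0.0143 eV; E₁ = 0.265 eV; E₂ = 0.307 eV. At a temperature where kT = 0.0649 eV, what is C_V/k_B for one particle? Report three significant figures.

Eᵢ/kT = 0.22034, 4.0832, 4.7304.
Z = Σ e^(−Eᵢ/kT) = e^(−0.22034) + e^(−4.0832) + e^(−4.7304) = 0.80225 + 0.016853 + 0.0088229 = 0.82793.
⟨E⟩ = 0.022522 eV, ⟨E²⟩ = 0.0026320 eV².
C_V/k_B = (⟨E²⟩ − ⟨E⟩²)/(kT)² = (0.0026320 − 0.00050724)/0.0042120 = 0.504.

0.504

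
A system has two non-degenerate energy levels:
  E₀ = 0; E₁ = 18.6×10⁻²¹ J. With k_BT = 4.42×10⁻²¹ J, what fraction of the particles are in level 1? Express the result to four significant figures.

Eᵢ/kT = 0, 4.20814.
Z = Σ e^(−Eᵢ/kT) = e^(−0) + e^(−4.20814) = 1.00000 + 0.0148740 = 1.01487.
P₁ = e^(−E₁/kT) / Z = 0.0148740/1.01487 = 0.01466.

0.01466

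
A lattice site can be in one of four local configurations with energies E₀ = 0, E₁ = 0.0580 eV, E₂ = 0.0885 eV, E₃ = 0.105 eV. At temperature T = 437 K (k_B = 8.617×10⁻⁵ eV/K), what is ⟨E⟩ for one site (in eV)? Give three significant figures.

0.0199 eV

k_BT = 8.617×10⁻⁵ × 437 K = 0.037656 eV.
Eᵢ/kT = 0, 1.5403, 2.3502, 2.7884.
Z = Σ e^(−Eᵢ/kT) = e^(−0) + e^(−1.5403) + e^(−2.3502) + e^(−2.7884) = 1.0000 + 0.21432 + 0.095350 + 0.061520 = 1.3712.
⟨E⟩ = Σ Eᵢ e^(−Eᵢ/kT) / Z = (0·1.0000 + 0.0580·0.21432 + 0.0885·0.095350 + 0.105·0.061520) / 1.3712 = 0.0199 eV.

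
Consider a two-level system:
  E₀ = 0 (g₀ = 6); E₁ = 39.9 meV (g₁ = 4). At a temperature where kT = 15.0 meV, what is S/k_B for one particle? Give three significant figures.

Eᵢ/kT = 0, 2.6600.
Z = Σ gᵢe^(−Eᵢ/kT) = 6·e^(−0) + 4·e^(−2.6600) = 6.0000 + 0.27979 = 6.2798.
⟨E⟩ = Σ EᵢPᵢ = 1.7777 meV.
S/k_B = ln Z + ⟨E⟩/kT = ln(6.2798) + 1.7777/15.0 = 1.8373 + 0.11851 = 1.96.

1.96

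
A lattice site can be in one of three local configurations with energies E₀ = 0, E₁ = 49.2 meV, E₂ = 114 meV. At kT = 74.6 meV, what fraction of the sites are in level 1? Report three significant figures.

0.298

Eᵢ/kT = 0, 0.65952, 1.5282.
Z = Σ e^(−Eᵢ/kT) = e^(−0) + e^(−0.65952) + e^(−1.5282) = 1.0000 + 0.51710 + 0.21693 = 1.7340.
P₁ = e^(−E₁/kT) / Z = 0.51710/1.7340 = 0.298.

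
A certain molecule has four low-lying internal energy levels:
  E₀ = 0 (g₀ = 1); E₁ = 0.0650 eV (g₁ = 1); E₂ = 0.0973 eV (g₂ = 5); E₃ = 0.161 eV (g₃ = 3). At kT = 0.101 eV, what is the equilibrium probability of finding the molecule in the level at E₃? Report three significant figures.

Eᵢ/kT = 0, 0.64356, 0.96337, 1.5941.
Z = Σ gᵢe^(−Eᵢ/kT) = 1·e^(−0) + 1·e^(−0.64356) + 5·e^(−0.96337) + 3·e^(−1.5941) = 1.0000 + 0.52542 + 1.9080 + 0.60927 = 4.0427.
P₃ = g₃ e^(−E₃/kT) / Z = 0.60927/4.0427 = 0.151.

0.151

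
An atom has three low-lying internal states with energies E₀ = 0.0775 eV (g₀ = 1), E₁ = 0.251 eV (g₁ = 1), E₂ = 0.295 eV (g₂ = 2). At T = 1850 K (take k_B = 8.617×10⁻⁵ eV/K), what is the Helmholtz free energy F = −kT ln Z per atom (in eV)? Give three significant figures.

-0.0204 eV

k_BT = 8.617×10⁻⁵ × 1850 K = 0.15941 eV.
Eᵢ/kT = 0.48617, 1.5746, 1.8506.
Z = Σ gᵢe^(−Eᵢ/kT) = 1·e^(−0.48617) + 1·e^(−1.5746) + 2·e^(−1.8506) = 0.61498 + 0.20709 + 0.31429 = 1.1364.
F = −kT ln Z = −0.15941 × ln(1.1364) = −0.15941 × 0.12787 = -0.0204 eV.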